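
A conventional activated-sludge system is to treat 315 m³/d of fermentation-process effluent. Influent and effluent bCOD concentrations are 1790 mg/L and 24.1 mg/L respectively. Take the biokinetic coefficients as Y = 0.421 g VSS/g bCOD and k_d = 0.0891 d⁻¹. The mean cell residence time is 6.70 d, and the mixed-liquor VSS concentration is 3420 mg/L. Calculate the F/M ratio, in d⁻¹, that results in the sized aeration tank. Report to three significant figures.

F/M ≈ 0.574 d⁻¹

Rearranging the biomass balance for a CMAS with decay, V = Y·Q·ΔS·θ_c / [X·(1+k_d θ_c)] = 0.421 × 315 × (1790 − 24.1) × 6.70 / [3420 × (1 + 0.0891 × 6.70)] = 1.57×10^6 / 5462 = 287.3 m³.
F/M = Q·S₀ / (V·X) = 315 × 1790 / (287.3 × 3420) = 0.5739 g bCOD·(g VSS·d)⁻¹.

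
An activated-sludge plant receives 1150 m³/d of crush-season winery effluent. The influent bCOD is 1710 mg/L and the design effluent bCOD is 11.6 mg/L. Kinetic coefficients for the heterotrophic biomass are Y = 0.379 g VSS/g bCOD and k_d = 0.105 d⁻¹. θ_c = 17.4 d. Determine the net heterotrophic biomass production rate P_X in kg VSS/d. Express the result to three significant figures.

Correct the yield for decay: Y_obs = Y/(1 + k_d θ_c) = 0.379 / (1 + 0.105 × 17.4) = 0.379 / 2.827 = 0.1341.
Substrate removed = Q·(S₀ − S) = 1150 m³/d × (1710 − 11.6) g/m³ = 1.95×10^6 g/d = 1953 kg/d.
Net biomass production P_X = Y_obs × Q·(S₀ − S) = 0.1341 × 1953 = 261.8 kg VSS/d.

P_X ≈ 262 kg VSS/d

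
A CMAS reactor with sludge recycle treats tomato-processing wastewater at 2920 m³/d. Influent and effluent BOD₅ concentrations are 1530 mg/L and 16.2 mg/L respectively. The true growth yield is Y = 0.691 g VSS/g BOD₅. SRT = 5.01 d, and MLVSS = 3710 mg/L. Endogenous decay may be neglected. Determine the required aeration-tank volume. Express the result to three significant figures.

V·X = Y·Q·ΔS·θ_c gives V = 0.691 × 2920 × (1530 − 16.2) × 5.01 / 3710 = 4125 m³.

V ≈ 4120 m³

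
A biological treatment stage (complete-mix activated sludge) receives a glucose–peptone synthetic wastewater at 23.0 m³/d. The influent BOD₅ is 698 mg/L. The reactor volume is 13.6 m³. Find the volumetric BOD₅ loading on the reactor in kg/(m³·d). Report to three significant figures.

Applied BOD₅ load per unit volume = Q·S₀/V = (23.0 × 698/1000)/13.60 = 1.180 kg BOD₅·m⁻³·d⁻¹.

L_v ≈ 1.18 kg BOD₅/(m³·d)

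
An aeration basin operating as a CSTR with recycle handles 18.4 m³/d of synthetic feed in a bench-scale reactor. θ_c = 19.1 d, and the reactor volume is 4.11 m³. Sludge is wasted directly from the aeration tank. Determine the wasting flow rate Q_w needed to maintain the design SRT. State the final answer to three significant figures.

Q_w ≈ 0.215 m³/d

For wasting at MLVSS concentration, Q_w = V/θ_c = 4.110/19.1 = 0.2152 m³/d.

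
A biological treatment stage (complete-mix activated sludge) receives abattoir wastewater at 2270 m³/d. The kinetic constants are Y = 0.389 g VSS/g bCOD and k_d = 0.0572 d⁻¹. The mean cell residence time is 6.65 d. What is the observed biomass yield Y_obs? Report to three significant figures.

Y_obs ≈ 0.282 g VSS/g bCOD

Y_obs = Y / (1 + k_d θ_c) = 0.389 / (1 + 0.0572 × 6.65) = 0.389 / 1.380 = 0.2818.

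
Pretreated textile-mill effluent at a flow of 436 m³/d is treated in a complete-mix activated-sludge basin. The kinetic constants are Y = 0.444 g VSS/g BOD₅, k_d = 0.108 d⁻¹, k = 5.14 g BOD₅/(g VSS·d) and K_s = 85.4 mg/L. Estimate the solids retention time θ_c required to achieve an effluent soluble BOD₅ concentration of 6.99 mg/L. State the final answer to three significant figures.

Specific growth rate at S = 6.99 mg/L: μ = YkS/(K_s+S) = 0.444·5.14·6.99/(85.4+6.99) = 0.1727 d⁻¹.
1/θ_c = 0.1727 − 0.108 = 0.06466 d⁻¹, so θ_c = 15.46 d.

θ_c ≈ 15.5 d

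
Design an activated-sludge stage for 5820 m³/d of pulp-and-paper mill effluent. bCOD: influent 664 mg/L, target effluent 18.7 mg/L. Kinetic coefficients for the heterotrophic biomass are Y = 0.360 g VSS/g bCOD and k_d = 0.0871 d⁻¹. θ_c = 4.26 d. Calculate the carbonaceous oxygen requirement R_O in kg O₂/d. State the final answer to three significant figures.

R_O ≈ 2360 kg O₂/d

Y_obs = Y / (1 + k_d θ_c) = 0.360 / (1 + 0.0871 × 4.26) = 0.360 / 1.371 = 0.2626.
Substrate removed = Q·(S₀ − S) = 5820 m³/d × (664 − 18.7) g/m³ = 3.76×10^6 g/d = 3756 kg/d.
Biomass synthesised: P_X = Y_obs × 3756 = 986.1 kg VSS/d.
R_O = Q·(S₀ − S) − 1.42·P_X = 3756 − 1.42 × 986.1 = 2355 kg O₂/d.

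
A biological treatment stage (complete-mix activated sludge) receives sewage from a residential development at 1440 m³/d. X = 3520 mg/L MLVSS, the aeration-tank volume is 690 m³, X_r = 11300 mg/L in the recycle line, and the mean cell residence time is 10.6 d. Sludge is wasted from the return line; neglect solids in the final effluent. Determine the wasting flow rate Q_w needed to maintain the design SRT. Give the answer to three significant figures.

Q_w ≈ 20.3 m³/d

Q_w = (V·X)/(θ_c X_r) = 690.0 × 3520 / (10.6 × 11300) = 20.28 m³/d.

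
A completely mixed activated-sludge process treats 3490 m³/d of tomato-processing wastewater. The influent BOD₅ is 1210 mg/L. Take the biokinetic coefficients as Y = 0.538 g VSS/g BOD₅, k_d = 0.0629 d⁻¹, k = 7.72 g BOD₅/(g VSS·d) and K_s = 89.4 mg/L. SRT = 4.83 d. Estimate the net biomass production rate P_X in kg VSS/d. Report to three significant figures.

Effluent substrate depends only on kinetics and SRT: S = K_s(1 + k_d θ_c) / [θ_c(Yk − k_d) − 1] = 89.4 × (1 + 0.0629 × 4.83) / [4.83 × (0.538 × 7.72 − 0.0629) − 1] = 116.6 / 18.76 = 6.214 mg/L.
Observed yield with endogenous decay: Y_obs = Y / (1 + k_d·θ_c) = 0.538 / (1 + 0.0629 × 4.83) = 0.538 / 1.304 = 0.4126 g VSS/g BOD₅.
Mass of BOD₅ removed per day: Q(S₀ − S) = 3490 × 1204 g/m³ = 4201 kg/d.
P_X = Y_obs · Q(S₀ − S) = 0.4126 × 4201 = 1734 kg VSS/d.

P_X ≈ 1730 kg VSS/d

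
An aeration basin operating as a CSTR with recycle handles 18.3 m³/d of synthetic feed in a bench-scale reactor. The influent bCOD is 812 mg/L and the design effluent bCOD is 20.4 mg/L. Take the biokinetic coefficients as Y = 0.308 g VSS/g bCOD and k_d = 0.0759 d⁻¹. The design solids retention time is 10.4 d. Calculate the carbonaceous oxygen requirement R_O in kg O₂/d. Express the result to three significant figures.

R_O ≈ 10.9 kg O₂/d

Correct the yield for decay: Y_obs = Y/(1 + k_d θ_c) = 0.308 / (1 + 0.0759 × 10.4) = 0.308 / 1.789 = 0.1721.
ΔS = 812 − 20.4 = 791.6 mg/L, so the substrate removal rate is 18.3 × 791.6/1000 = 14.49 kg bCOD/d.
P_X = Y_obs·Q·(S₀ − S) = 0.1721 × 14.49 = 2.494 kg VSS/d.
R_O = Q·ΔS − 1.42 P_X = 14.49 − 3.541 = 10.95 kg O₂/d.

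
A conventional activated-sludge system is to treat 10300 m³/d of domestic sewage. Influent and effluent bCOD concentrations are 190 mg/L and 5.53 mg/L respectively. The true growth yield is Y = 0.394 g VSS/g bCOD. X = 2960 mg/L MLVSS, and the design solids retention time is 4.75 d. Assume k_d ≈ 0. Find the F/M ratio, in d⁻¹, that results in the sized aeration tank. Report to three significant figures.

Biomass mass balance (decay neglected): V·X = Y·Q·(S₀ − S)·θ_c, so V = 0.394 × 10300 × (190 − 5.53) × 4.75 / 2960 = 1201 m³.
F/M = Q·S₀ / (V·X) = 10300 × 190 / (1201 × 2960) = 0.5503 g bCOD·(g VSS·d)⁻¹.

F/M ≈ 0.550 d⁻¹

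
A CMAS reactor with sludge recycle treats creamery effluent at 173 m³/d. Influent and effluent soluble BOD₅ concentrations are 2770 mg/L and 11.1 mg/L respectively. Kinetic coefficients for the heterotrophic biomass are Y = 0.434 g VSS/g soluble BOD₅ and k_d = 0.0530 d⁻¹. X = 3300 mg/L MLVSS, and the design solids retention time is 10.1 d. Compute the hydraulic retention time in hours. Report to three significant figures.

From the SRT design equation V = Y Q (S₀−S) θ_c / [X (1 + k_d θ_c)] = 0.434 × 173 × (2770 − 11.1) × 10.1 / [3300 × (1 + 0.0530 × 10.1)] = 2.09×10^6 / 5066 = 412.9 m³.
τ = V/Q = 412.9/173 = 2.387 d, or 57.29 h.

τ ≈ 57.3 h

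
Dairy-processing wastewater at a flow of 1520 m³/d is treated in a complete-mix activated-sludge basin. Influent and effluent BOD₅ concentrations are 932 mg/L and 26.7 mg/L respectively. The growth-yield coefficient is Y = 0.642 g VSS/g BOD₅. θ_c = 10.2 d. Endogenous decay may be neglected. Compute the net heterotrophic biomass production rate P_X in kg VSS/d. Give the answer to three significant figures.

P_X ≈ 883 kg VSS/d

Since k_d ≈ 0, Y_obs = Y = 0.642 g VSS/g BOD₅.
ΔS = 932 − 26.7 = 905.3 mg/L, so the substrate removal rate is 1520 × 905.3/1000 = 1376 kg BOD₅/d.
Net biomass production P_X = Y_obs × Q·(S₀ − S) = 0.6420 × 1376 = 883.4 kg VSS/d.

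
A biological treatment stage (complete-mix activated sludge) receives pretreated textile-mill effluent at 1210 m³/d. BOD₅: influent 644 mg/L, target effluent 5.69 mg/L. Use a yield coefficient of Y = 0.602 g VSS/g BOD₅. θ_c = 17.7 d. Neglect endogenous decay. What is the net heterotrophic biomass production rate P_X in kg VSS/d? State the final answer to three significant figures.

P_X ≈ 465 kg VSS/d

No decay correction is needed, so Y_obs = Y = 0.602.
Q·(S₀ − S) = 1210 × (644 − 5.69) × 10⁻³ = 772.4 kg/d removed.
Net biomass production P_X = Y_obs × Q·(S₀ − S) = 0.6020 × 772.4 = 465.0 kg VSS/d.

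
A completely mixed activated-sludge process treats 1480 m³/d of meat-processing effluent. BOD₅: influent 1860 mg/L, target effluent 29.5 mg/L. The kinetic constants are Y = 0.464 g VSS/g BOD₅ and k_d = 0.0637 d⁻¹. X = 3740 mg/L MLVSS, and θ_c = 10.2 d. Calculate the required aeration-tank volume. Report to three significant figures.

From the SRT design equation V = Y Q (S₀−S) θ_c / [X (1 + k_d θ_c)] = 0.464 × 1480 × (1860 − 29.5) × 10.2 / [3740 × (1 + 0.0637 × 10.2)] = 1.28×10^7 / 6170 = 2078 m³.

V ≈ 2080 m³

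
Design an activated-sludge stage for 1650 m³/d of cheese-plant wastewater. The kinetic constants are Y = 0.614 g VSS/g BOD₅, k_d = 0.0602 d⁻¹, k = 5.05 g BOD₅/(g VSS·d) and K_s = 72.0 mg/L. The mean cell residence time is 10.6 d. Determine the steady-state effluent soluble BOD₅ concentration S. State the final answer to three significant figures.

For a completely mixed reactor with recycle the Lawrence–McCarty relation gives S = K_s·(1 + k_d·θ_c) / [θ_c·(Y·k − k_d) − 1] = 72.0 × (1 + 0.0602 × 10.6) / [10.6 × (0.614 × 5.05 − 0.0602) − 1] = 117.9 / 31.23 = 3.777 mg/L.

S ≈ 3.78 mg/L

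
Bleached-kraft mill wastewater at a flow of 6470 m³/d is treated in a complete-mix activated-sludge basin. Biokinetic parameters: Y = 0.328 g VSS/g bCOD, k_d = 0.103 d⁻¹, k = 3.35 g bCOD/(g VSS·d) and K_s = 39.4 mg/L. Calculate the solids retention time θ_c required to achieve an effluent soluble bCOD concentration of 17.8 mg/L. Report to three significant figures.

θ_c ≈ 4.19 d

Specific growth rate at S = 17.8 mg/L: μ = YkS/(K_s+S) = 0.328·3.35·17.8/(39.4+17.8) = 0.3419 d⁻¹.
1/θ_c = 0.3419 − 0.103 = 0.2389 d⁻¹, so θ_c = 4.185 d.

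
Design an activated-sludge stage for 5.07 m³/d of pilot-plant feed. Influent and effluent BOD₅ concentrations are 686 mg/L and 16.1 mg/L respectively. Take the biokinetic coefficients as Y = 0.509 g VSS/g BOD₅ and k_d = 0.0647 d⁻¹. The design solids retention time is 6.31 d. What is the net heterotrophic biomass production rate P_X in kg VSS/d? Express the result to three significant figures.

P_X ≈ 1.23 kg VSS/d

The observed yield is Y_obs = Y/(1 + k_d·θ_c) = 0.509 / (1 + 0.0647 × 6.31) = 0.509 / 1.408 = 0.3614 g VSS per g BOD₅ removed.
ΔS = 686 − 16.1 = 669.9 mg/L, so the substrate removal rate is 5.07 × 669.9/1000 = 3.396 kg BOD₅/d.
Biomass produced: P_X = Y_obs·Q·ΔS = 0.3614 × 3.396 ≈ 1.228 kg VSS/d.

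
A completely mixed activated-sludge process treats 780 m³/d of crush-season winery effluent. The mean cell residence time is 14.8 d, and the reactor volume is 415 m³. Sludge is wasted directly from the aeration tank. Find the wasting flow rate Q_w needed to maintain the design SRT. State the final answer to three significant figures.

For wasting at MLVSS concentration, Q_w = V/θ_c = 415.0/14.8 = 28.04 m³/d.

Q_w ≈ 28.0 m³/d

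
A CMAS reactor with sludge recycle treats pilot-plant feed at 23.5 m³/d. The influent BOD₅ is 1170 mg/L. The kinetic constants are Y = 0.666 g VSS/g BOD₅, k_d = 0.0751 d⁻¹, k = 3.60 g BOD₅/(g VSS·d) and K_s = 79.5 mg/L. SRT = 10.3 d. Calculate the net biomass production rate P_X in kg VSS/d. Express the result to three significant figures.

For a completely mixed reactor with recycle the Lawrence–McCarty relation gives S = K_s·(1 + k_d·θ_c) / [θ_c·(Y·k − k_d) − 1] = 79.5 × (1 + 0.0751 × 10.3) / [10.3 × (0.666 × 3.60 − 0.0751) − 1] = 141.0 / 22.92 = 6.151 mg/L.
Observed yield with endogenous decay: Y_obs = Y / (1 + k_d·θ_c) = 0.666 / (1 + 0.0751 × 10.3) = 0.666 / 1.774 = 0.3755 g VSS/g BOD₅.
Q·(S₀ − S) = 23.5 × (1170 − 6.15) × 10⁻³ = 27.35 kg/d removed.
So the net sludge growth is P_X = 0.3755 × 27.35 = 10.27 kg VSS/d.

P_X ≈ 10.3 kg VSS/d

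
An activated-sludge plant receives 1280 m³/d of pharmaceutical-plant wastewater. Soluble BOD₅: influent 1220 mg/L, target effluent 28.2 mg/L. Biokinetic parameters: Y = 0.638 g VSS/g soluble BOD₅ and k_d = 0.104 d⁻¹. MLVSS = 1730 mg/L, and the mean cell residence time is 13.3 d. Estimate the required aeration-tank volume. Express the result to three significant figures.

V ≈ 3140 m³

Steady-state biomass mass balance: V·X·(1 + k_d·θ_c) = Y·Q·(S₀ − S)·θ_c, so V = 0.638 × 1280 × (1220 − 28.2) × 13.3 / [1730 × (1 + 0.104 × 13.3)] = 1.29×10^7 / 4123 = 3140 m³.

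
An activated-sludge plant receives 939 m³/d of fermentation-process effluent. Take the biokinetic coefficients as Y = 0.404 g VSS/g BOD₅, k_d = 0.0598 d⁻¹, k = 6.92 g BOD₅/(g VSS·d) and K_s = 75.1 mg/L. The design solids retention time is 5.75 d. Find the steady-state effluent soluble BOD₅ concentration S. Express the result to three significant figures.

S ≈ 6.85 mg/L

For a completely mixed reactor with recycle the Lawrence–McCarty relation gives S = K_s·(1 + k_d·θ_c) / [θ_c·(Y·k − k_d) − 1] = 75.1 × (1 + 0.0598 × 5.75) / [5.75 × (0.404 × 6.92 − 0.0598) − 1] = 100.9 / 14.73 = 6.851 mg/L.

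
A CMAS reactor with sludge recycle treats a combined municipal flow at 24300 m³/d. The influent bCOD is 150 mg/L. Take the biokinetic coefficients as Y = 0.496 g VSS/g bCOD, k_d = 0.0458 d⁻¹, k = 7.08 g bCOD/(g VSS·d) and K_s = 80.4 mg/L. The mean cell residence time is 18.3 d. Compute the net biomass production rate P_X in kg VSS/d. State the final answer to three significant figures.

For a completely mixed reactor with recycle the Lawrence–McCarty relation gives S = K_s·(1 + k_d·θ_c) / [θ_c·(Y·k − k_d) − 1] = 80.4 × (1 + 0.0458 × 18.3) / [18.3 × (0.496 × 7.08 − 0.0458) − 1] = 147.8 / 62.43 = 2.367 mg/L.
Correct the yield for decay: Y_obs = Y/(1 + k_d θ_c) = 0.496 / (1 + 0.0458 × 18.3) = 0.496 / 1.838 = 0.2698.
Q·(S₀ − S) = 24300 × (150 − 2.37) × 10⁻³ = 3587 kg/d removed.
P_X = Y_obs · Q(S₀ − S) = 0.2698 × 3587 = 968.0 kg VSS/d.

P_X ≈ 968 kg VSS/d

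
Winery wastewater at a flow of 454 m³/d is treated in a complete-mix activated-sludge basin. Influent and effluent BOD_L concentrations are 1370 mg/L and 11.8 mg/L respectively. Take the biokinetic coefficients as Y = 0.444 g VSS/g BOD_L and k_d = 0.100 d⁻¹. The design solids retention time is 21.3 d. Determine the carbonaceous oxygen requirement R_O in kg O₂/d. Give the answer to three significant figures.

Observed yield with endogenous decay: Y_obs = Y / (1 + k_d·θ_c) = 0.444 / (1 + 0.100 × 21.3) = 0.444 / 3.130 = 0.1419 g VSS/g BOD_L.
Mass of BOD_L removed per day: Q(S₀ − S) = 454 × 1358 g/m³ = 616.6 kg/d.
P_X = Y_obs·Q·(S₀ − S) = 0.1419 × 616.6 = 87.47 kg VSS/d.
R_O = Q·ΔS − 1.42 P_X = 616.6 − 124.2 = 492.4 kg O₂/d.

R_O ≈ 492 kg O₂/d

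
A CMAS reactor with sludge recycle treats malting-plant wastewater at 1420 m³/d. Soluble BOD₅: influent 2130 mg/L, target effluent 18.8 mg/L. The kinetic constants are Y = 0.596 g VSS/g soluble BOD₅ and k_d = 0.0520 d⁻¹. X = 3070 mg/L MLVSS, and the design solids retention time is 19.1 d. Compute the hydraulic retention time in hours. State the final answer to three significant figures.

Rearranging the biomass balance for a CMAS with decay, V = Y·Q·ΔS·θ_c / [X·(1+k_d θ_c)] = 0.596 × 1420 × (2130 − 18.8) × 19.1 / [3070 × (1 + 0.0520 × 19.1)] = 3.41×10^7 / 6119 = 5577 m³.
HRT = V/Q = 5577 m³ / 1420 m³·d⁻¹ = 3.928 d × 24 = 94.26 h.

τ ≈ 94.3 h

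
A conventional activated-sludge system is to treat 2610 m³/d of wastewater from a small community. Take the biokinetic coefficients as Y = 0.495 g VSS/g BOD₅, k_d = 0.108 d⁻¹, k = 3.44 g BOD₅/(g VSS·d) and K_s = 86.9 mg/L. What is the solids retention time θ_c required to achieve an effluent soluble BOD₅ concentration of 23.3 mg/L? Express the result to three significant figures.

At the target effluent, Y k S/(K_s+S) = 0.495×3.44×23.3/110.2 = 0.3600 d⁻¹.
Then 1/θ_c = μ − k_d = 0.3600 − 0.108 = 0.2520 d⁻¹, giving θ_c = 3.968 d.

θ_c ≈ 3.97 d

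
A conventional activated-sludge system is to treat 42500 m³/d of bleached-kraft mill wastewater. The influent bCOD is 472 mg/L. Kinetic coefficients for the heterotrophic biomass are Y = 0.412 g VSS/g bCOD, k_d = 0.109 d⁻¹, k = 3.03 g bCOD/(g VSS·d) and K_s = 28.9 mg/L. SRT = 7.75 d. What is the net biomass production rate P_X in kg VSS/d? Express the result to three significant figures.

Effluent substrate depends only on kinetics and SRT: S = K_s(1 + k_d θ_c) / [θ_c(Yk − k_d) − 1] = 28.9 × (1 + 0.109 × 7.75) / [7.75 × (0.412 × 3.03 − 0.109) − 1] = 53.31 / 7.830 = 6.809 mg/L.
The observed yield is Y_obs = Y/(1 + k_d·θ_c) = 0.412 / (1 + 0.109 × 7.75) = 0.412 / 1.845 = 0.2233 g VSS per g bCOD removed.
Substrate removed = Q·(S₀ − S) = 42500 m³/d × (472 − 6.81) g/m³ = 1.98×10^7 g/d = 19771 kg/d.
Net biomass production P_X = Y_obs × Q·(S₀ − S) = 0.2233 × 19771 = 4415 kg VSS/d.

P_X ≈ 4420 kg VSS/d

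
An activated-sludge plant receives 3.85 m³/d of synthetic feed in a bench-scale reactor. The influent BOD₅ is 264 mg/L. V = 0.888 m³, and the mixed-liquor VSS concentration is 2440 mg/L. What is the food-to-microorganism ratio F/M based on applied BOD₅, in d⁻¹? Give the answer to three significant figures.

F/M = applied load / biomass = Q·S₀/(V·X) = 3.85 × 264 / (0.8880 × 2440) = 0.4691 d⁻¹.

F/M ≈ 0.469 d⁻¹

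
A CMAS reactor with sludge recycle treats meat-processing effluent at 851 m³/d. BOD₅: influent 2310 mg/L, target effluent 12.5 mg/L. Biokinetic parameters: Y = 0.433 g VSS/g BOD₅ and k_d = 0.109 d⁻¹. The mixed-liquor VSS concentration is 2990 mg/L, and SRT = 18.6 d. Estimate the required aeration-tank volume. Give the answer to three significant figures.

V ≈ 1740 m³

From the SRT design equation V = Y Q (S₀−S) θ_c / [X (1 + k_d θ_c)] = 0.433 × 851 × (2310 − 12.5) × 18.6 / [2990 × (1 + 0.109 × 18.6)] = 1.57×10^7 / 9052 = 1740 m³.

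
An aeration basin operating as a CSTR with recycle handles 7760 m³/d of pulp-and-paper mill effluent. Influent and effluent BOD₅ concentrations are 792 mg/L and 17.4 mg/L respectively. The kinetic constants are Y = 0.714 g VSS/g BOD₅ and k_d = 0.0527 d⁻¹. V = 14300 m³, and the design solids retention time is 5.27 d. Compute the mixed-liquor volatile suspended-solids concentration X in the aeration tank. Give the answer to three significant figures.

From V·X·(1 + k_d·θ_c) = Y·Q·(S₀ − S)·θ_c: X = 0.714 × 7760 × (792 − 17.4) × 5.27 / [14300 × (1 + 0.0527 × 5.27)] = 1238 mg/L.

X ≈ 1240 mg/L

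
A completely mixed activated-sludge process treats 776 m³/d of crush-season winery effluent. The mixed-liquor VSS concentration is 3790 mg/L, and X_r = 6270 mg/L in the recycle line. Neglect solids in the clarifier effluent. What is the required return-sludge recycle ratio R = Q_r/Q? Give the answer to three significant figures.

Solids balance on the clarifier gives (1+R)X = R·X_r, so R = X/(X_r − X) = 3790 / (6270 − 3790) = 1.528.

R ≈ 1.53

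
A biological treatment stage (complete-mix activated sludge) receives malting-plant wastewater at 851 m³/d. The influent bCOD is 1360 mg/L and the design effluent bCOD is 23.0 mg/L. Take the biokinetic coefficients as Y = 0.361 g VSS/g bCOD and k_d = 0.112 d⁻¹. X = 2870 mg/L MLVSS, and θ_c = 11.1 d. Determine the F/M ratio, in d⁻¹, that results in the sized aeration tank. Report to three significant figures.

Rearranging the biomass balance for a CMAS with decay, V = Y·Q·ΔS·θ_c / [X·(1+k_d θ_c)] = 0.361 × 851 × (1360 − 23.0) × 11.1 / [2870 × (1 + 0.112 × 11.1)] = 4.56×10^6 / 6438 = 708.2 m³.
F/M = applied load / biomass = Q·S₀/(V·X) = 851 × 1360 / (708.2 × 2870) = 0.5694 d⁻¹.

F/M ≈ 0.569 d⁻¹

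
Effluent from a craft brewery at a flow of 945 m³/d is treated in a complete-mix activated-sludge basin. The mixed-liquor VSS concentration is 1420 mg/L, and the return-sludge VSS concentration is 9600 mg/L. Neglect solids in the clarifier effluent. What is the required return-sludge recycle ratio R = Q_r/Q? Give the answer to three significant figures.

Solids balance on the clarifier gives (1+R)X = R·X_r, so R = X/(X_r − X) = 1420 / (9600 − 1420) = 0.1736.

R ≈ 0.174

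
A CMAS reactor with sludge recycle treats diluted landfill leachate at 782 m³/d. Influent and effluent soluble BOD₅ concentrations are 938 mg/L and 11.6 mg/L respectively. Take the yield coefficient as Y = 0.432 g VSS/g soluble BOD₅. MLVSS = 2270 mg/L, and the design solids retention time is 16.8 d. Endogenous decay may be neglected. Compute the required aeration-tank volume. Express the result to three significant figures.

With k_d = 0 the design equation reduces to V = Y Q (S₀−S) θ_c / X = 0.432 × 782 × (938 − 11.6) × 16.8 / 2270 = 2316 m³.

V ≈ 2320 m³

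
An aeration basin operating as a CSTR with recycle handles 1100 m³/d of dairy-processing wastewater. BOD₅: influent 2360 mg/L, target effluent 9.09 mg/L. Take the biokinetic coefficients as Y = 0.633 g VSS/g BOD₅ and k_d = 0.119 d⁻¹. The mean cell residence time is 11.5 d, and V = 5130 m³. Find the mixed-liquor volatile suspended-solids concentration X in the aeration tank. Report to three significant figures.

X = Y·Q·ΔS·θ_c / [V·(1 + k_d θ_c)] = 0.633 × 1100 × (2360 − 9.09) × 11.5 / [5130 × (1 + 0.119 × 11.5)] = 1549 mg/L.

X ≈ 1550 mg/L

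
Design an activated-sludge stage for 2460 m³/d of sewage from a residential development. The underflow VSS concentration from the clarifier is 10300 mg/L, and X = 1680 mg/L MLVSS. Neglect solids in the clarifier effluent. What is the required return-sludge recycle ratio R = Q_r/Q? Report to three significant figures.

R = Q_r/Q = X/(X_r − X) = 1680 / (10300 − 1680) = 0.1949.

R ≈ 0.195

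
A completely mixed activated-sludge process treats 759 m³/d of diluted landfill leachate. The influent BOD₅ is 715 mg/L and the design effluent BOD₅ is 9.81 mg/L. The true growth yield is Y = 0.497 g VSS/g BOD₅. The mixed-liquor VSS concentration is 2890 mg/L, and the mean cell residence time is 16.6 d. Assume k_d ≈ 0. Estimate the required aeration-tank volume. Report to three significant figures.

V ≈ 1530 m³

V·X = Y·Q·ΔS·θ_c gives V = 0.497 × 759 × (715 − 9.81) × 16.6 / 2890 = 1528 m³.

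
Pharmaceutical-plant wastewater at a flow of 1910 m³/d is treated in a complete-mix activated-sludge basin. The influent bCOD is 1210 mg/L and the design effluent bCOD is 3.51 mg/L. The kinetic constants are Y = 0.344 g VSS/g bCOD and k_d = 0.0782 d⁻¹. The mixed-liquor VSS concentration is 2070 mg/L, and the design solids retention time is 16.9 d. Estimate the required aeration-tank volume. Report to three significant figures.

From the SRT design equation V = Y Q (S₀−S) θ_c / [X (1 + k_d θ_c)] = 0.344 × 1910 × (1210 − 3.51) × 16.9 / [2070 × (1 + 0.0782 × 16.9)] = 1.34×10^7 / 4806 = 2788 m³.

V ≈ 2790 m³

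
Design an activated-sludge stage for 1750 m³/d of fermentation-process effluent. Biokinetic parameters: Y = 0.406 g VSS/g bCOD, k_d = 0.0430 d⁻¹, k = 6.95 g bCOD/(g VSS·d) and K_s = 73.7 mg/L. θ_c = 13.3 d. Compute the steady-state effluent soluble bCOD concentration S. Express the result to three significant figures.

S ≈ 3.22 mg/L

Effluent substrate depends only on kinetics and SRT: S = K_s(1 + k_d θ_c) / [θ_c(Yk − k_d) − 1] = 73.7 × (1 + 0.0430 × 13.3) / [13.3 × (0.406 × 6.95 − 0.0430) − 1] = 115.8 / 35.96 = 3.222 mg/L.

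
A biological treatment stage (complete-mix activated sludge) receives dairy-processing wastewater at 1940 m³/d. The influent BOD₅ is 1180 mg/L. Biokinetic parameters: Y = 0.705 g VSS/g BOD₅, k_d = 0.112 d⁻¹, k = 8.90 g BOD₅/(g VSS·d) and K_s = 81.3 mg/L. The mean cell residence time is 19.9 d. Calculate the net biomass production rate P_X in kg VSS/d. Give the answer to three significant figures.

From the Monod/SRT balance for a CMAS, S = K_s·(1+k_d θ_c)/[θ_c·(Y k − k_d) − 1] = 81.3 × (1 + 0.112 × 19.9) / [19.9 × (0.705 × 8.90 − 0.112) − 1] = 262.5 / 121.6 = 2.158 mg/L.
Y_obs = Y / (1 + k_d θ_c) = 0.705 / (1 + 0.112 × 19.9) = 0.705 / 3.229 = 0.2183.
Mass of BOD₅ removed per day: Q(S₀ − S) = 1940 × 1178 g/m³ = 2285 kg/d.
So the net sludge growth is P_X = 0.2183 × 2285 = 498.9 kg VSS/d.

P_X ≈ 499 kg VSS/d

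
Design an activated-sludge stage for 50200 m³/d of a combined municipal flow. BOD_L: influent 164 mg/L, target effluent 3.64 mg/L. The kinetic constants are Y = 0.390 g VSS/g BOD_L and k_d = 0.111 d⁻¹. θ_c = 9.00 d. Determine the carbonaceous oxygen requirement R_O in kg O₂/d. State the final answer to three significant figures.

Correct the yield for decay: Y_obs = Y/(1 + k_d θ_c) = 0.390 / (1 + 0.111 × 9.00) = 0.390 / 1.999 = 0.1951.
Mass of BOD_L removed per day: Q(S₀ − S) = 50200 × 160.4 g/m³ = 8050 kg/d.
Biomass synthesised: P_X = Y_obs × 8050 = 1571 kg VSS/d.
R_O = Q·(S₀ − S) − 1.42·P_X = 8050 − 1.42 × 1571 = 5820 kg O₂/d.

R_O ≈ 5820 kg O₂/d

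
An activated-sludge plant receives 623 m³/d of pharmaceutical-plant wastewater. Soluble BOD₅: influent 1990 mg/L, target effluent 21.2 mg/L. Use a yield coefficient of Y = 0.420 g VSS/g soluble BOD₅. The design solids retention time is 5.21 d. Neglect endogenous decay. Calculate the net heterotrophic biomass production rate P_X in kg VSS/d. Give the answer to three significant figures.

Since k_d ≈ 0, Y_obs = Y = 0.420 g VSS/g soluble BOD₅.
Substrate removed = Q·(S₀ − S) = 623 m³/d × (1990 − 21.2) g/m³ = 1.23×10^6 g/d = 1227 kg/d.
Biomass produced: P_X = Y_obs·Q·ΔS = 0.4200 × 1227 ≈ 515.2 kg VSS/d.

P_X ≈ 515 kg VSS/d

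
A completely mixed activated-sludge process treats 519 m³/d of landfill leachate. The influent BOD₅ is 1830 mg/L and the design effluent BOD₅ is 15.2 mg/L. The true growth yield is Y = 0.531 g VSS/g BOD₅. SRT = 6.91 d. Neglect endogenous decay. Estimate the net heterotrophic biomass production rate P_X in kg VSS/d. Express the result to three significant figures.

Since k_d ≈ 0, Y_obs = Y = 0.531 g VSS/g BOD₅.
Q·(S₀ − S) = 519 × (1830 − 15.2) × 10⁻³ = 941.9 kg/d removed.
So the net sludge growth is P_X = 0.5310 × 941.9 = 500.1 kg VSS/d.

P_X ≈ 500 kg VSS/d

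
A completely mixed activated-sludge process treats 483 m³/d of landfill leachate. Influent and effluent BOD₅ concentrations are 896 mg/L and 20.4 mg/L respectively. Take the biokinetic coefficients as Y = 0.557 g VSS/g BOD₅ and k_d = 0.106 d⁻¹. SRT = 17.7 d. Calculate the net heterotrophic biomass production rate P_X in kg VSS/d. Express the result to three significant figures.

Correct the yield for decay: Y_obs = Y/(1 + k_d θ_c) = 0.557 / (1 + 0.106 × 17.7) = 0.557 / 2.876 = 0.1937.
Substrate removed = Q·(S₀ − S) = 483 m³/d × (896 − 20.4) g/m³ = 4.23×10^5 g/d = 422.9 kg/d.
Biomass produced: P_X = Y_obs·Q·ΔS = 0.1937 × 422.9 ≈ 81.90 kg VSS/d.

P_X ≈ 81.9 kg VSS/d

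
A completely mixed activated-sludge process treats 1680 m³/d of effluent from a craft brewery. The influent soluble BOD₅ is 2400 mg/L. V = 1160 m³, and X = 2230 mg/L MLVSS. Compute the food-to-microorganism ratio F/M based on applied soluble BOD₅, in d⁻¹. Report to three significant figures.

F/M = Q·S₀ / (V·X) = 1680 × 2400 / (1160 × 2230) = 1.559 g soluble BOD₅·(g VSS·d)⁻¹.

F/M ≈ 1.56 d⁻¹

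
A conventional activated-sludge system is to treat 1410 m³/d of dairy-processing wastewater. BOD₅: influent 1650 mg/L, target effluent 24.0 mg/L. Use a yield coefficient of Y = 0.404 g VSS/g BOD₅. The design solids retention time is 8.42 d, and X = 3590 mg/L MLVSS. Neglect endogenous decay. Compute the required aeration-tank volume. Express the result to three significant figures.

V ≈ 2170 m³

Biomass mass balance (decay neglected): V·X = Y·Q·(S₀ − S)·θ_c, so V = 0.404 × 1410 × (1650 − 24.0) × 8.42 / 3590 = 2172 m³.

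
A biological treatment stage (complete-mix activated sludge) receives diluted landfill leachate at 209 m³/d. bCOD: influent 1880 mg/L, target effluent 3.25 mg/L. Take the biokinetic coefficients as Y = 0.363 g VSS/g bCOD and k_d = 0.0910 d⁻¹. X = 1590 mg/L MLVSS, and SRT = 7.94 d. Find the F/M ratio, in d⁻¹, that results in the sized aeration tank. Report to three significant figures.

F/M ≈ 0.599 d⁻¹

From the SRT design equation V = Y Q (S₀−S) θ_c / [X (1 + k_d θ_c)] = 0.363 × 209 × (1880 − 3.25) × 7.94 / [1590 × (1 + 0.0910 × 7.94)] = 1.13×10^6 / 2739 = 412.8 m³.
Food-to-microorganism ratio F/M = Q S₀ / (V X) = 209 × 1880 / (412.8 × 1590) = 0.5987 d⁻¹.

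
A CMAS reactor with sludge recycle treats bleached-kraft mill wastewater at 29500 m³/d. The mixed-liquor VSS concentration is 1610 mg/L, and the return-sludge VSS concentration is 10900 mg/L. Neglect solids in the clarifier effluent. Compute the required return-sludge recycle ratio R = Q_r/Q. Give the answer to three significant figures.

R ≈ 0.173

Solids balance on the clarifier gives (1+R)X = R·X_r, so R = X/(X_r − X) = 1610 / (10900 − 1610) = 0.1733.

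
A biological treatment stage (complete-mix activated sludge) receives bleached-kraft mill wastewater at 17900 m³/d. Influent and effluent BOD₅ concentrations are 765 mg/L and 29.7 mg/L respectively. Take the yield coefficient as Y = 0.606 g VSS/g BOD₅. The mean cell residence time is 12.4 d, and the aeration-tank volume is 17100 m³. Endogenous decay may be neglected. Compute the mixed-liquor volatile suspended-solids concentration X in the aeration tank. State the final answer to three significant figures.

X = Y·Q·ΔS·θ_c / V = 0.606 × 17900 × (765 − 29.7) × 12.4 / 17100 = 5784 mg/L.

X ≈ 5780 mg/L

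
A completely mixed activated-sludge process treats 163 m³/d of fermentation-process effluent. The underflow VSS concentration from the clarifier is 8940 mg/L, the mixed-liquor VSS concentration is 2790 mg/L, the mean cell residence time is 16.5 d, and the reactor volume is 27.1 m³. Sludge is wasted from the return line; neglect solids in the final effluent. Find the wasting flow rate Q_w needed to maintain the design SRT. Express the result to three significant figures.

Q_w ≈ 0.513 m³/d

θ_c = V·X/(Q_w·X_r) when wasting from the recycle, so Q_w = V·X/(θ_c·X_r) = 27.10 × 2790 / (16.5 × 8940) = 0.5126 m³/d.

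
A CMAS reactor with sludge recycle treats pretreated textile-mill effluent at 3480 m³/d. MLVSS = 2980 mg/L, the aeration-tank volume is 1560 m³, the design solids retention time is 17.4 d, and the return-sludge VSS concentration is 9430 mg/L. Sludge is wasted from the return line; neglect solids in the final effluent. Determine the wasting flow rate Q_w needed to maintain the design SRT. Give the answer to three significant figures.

Q_w = (V·X)/(θ_c X_r) = 1560 × 2980 / (17.4 × 9430) = 28.33 m³/d.

Q_w ≈ 28.3 m³/d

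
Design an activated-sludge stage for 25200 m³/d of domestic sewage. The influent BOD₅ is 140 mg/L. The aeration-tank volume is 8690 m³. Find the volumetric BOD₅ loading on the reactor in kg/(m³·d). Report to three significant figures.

L_v ≈ 0.406 kg BOD₅/(m³·d)

Applied BOD₅ load per unit volume = Q·S₀/V = (25200 × 140/1000)/8690 = 0.4060 kg BOD₅·m⁻³·d⁻¹.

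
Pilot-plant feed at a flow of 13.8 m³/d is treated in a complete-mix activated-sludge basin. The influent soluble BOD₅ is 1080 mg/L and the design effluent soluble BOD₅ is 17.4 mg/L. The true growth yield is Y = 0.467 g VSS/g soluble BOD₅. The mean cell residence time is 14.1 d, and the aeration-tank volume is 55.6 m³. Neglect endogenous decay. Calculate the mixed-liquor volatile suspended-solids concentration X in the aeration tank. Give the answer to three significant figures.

X = Y·Q·ΔS·θ_c / V = 0.467 × 13.8 × (1080 − 17.4) × 14.1 / 55.6 = 1737 mg/L.

X ≈ 1740 mg/L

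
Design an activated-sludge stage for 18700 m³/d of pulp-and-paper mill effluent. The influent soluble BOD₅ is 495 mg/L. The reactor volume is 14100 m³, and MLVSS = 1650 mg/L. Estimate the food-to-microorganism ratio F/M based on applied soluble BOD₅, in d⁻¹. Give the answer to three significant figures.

Food-to-microorganism ratio F/M = Q S₀ / (V X) = 18700 × 495 / (14100 × 1650) = 0.3979 d⁻¹.

F/M ≈ 0.398 d⁻¹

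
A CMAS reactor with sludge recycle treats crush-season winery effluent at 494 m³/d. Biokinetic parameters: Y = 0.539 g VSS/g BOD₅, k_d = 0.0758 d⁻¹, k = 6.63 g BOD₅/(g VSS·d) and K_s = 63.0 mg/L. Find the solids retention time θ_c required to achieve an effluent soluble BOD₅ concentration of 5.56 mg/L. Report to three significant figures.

From 1/θ_c = Y·k·S/(K_s + S) − k_d: Y·k·S/(K_s+S) = 0.539 × 6.63 × 5.56 / (63.0 + 5.56) = 0.2898 d⁻¹.
1/θ_c = 0.2898 − 0.0758 = 0.2140 d⁻¹, so θ_c = 4.673 d.

θ_c ≈ 4.67 d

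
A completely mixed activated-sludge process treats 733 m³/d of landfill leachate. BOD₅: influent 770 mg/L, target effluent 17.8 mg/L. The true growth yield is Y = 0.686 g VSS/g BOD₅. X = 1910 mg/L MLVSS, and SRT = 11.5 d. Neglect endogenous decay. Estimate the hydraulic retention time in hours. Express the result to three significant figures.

τ ≈ 74.6 h

With k_d = 0 the design equation reduces to V = Y Q (S₀−S) θ_c / X = 0.686 × 733 × (770 − 17.8) × 11.5 / 1910 = 2277 m³.
HRT = V/Q = 2277 m³ / 733 m³·d⁻¹ = 3.107 d × 24 = 74.56 h.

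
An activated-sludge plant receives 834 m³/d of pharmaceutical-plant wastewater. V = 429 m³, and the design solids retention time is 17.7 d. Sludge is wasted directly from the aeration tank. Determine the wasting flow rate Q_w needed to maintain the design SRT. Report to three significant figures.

With mixed-liquor wasting, θ_c = V/Q_w, so Q_w = V/θ_c = 429.0/17.7 = 24.24 m³/d.

Q_w ≈ 24.2 m³/d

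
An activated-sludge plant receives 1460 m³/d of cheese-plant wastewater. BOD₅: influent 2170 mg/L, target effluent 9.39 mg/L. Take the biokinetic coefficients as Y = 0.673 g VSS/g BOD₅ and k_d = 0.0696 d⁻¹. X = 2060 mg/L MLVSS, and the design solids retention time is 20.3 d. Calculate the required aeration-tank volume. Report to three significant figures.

Steady-state biomass mass balance: V·X·(1 + k_d·θ_c) = Y·Q·(S₀ − S)·θ_c, so V = 0.673 × 1460 × (2170 − 9.39) × 20.3 / [2060 × (1 + 0.0696 × 20.3)] = 4.31×10^7 / 4971 = 8670 m³.

V ≈ 8670 m³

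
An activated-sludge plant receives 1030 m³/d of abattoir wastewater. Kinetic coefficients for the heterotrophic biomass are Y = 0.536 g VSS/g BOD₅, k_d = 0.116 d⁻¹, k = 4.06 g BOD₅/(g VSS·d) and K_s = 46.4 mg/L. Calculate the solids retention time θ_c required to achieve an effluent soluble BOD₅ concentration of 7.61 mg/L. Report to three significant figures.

θ_c ≈ 5.25 d

From 1/θ_c = Y·k·S/(K_s + S) − k_d: Y·k·S/(K_s+S) = 0.536 × 4.06 × 7.61 / (46.4 + 7.61) = 0.3066 d⁻¹.
Then 1/θ_c = μ − k_d = 0.3066 − 0.116 = 0.1906 d⁻¹, giving θ_c = 5.246 d.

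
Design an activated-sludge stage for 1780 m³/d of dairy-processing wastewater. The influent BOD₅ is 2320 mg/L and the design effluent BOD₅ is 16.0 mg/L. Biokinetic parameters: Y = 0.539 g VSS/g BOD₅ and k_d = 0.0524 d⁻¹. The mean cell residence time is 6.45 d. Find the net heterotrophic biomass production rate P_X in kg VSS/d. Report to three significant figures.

Y_obs = Y / (1 + k_d θ_c) = 0.539 / (1 + 0.0524 × 6.45) = 0.539 / 1.338 = 0.4028.
Q·(S₀ − S) = 1780 × (2320 − 16.0) × 10⁻³ = 4101 kg/d removed.
So the net sludge growth is P_X = 0.4028 × 4101 = 1652 kg VSS/d.

P_X ≈ 1650 kg VSS/d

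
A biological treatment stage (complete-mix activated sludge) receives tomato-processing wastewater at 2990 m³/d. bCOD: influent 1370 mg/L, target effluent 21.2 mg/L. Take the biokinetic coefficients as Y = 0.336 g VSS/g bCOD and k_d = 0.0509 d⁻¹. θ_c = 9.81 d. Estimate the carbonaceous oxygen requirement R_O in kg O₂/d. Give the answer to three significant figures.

R_O ≈ 2750 kg O₂/d

Observed yield with endogenous decay: Y_obs = Y / (1 + k_d·θ_c) = 0.336 / (1 + 0.0509 × 9.81) = 0.336 / 1.499 = 0.2241 g VSS/g bCOD.
Mass of bCOD removed per day: Q(S₀ − S) = 2990 × 1349 g/m³ = 4033 kg/d.
Biomass synthesised: P_X = Y_obs × 4033 = 903.8 kg VSS/d.
Carbonaceous O₂ demand = substrate oxidised − cell-mass equivalent = 4033 − 1.42 × 903.8 = 2750 kg O₂/d.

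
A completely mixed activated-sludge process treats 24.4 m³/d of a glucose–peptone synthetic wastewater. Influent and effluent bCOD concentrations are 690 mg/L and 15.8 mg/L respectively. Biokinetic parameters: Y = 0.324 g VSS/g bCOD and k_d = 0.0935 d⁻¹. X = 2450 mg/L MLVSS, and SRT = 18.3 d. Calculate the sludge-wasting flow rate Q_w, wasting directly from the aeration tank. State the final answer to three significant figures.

Rearranging the biomass balance for a CMAS with decay, V = Y·Q·ΔS·θ_c / [X·(1+k_d θ_c)] = 0.324 × 24.4 × (690 − 15.8) × 18.3 / [2450 × (1 + 0.0935 × 18.3)] = 9.75×10^4 / 6642 = 14.68 m³.
With mixed-liquor wasting, θ_c = V/Q_w, so Q_w = V/θ_c = 14.68/18.3 = 0.8025 m³/d.

Q_w ≈ 0.802 m³/d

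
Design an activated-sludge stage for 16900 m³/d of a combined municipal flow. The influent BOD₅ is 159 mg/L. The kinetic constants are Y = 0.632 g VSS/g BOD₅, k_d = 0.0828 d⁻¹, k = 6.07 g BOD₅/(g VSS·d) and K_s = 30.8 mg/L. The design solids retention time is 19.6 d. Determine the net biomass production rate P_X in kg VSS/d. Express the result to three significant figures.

P_X ≈ 643 kg VSS/d

For a completely mixed reactor with recycle the Lawrence–McCarty relation gives S = K_s·(1 + k_d·θ_c) / [θ_c·(Y·k − k_d) − 1] = 30.8 × (1 + 0.0828 × 19.6) / [19.6 × (0.632 × 6.07 − 0.0828) − 1] = 80.78 / 72.57 = 1.113 mg/L.
Observed yield with endogenous decay: Y_obs = Y / (1 + k_d·θ_c) = 0.632 / (1 + 0.0828 × 19.6) = 0.632 / 2.623 = 0.2410 g VSS/g BOD₅.
ΔS = 159 − 1.11 = 157.9 mg/L, so the substrate removal rate is 16900 × 157.9/1000 = 2668 kg BOD₅/d.
Net biomass production P_X = Y_obs × Q·(S₀ − S) = 0.2410 × 2668 = 643.0 kg VSS/d.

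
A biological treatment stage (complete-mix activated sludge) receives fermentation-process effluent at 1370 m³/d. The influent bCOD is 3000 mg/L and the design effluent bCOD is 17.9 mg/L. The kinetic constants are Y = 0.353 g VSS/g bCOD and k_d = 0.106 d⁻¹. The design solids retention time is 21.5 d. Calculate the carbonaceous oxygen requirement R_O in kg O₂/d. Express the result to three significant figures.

Y_obs = Y / (1 + k_d θ_c) = 0.353 / (1 + 0.106 × 21.5) = 0.353 / 3.279 = 0.1077.
ΔS = 3000 − 17.9 = 2982 mg/L, so the substrate removal rate is 1370 × 2982/1000 = 4085 kg bCOD/d.
P_X = Y_obs·Q·(S₀ − S) = 0.1077 × 4085 = 439.8 kg VSS/d.
Carbonaceous O₂ demand = substrate oxidised − cell-mass equivalent = 4085 − 1.42 × 439.8 = 3461 kg O₂/d.

R_O ≈ 3460 kg O₂/d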